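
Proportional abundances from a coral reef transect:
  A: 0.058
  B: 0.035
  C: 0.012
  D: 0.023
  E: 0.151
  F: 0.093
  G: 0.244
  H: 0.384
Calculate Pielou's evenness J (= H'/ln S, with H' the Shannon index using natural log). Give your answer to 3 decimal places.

H' = −Σ pᵢ ln pᵢ = −((-0.16514) + (-0.11733) + (-0.05307) + (-0.08676) + (-0.28546) + (-0.22089) + (-0.34418) + (-0.36753)) = 1.64038 (working shown to 5 dp, full precision carried).
With S = 8 species, ln S = 2.07944, so J = 1.64038/2.07944 = 0.78886, i.e. 0.789 to 3 decimal places.

0.789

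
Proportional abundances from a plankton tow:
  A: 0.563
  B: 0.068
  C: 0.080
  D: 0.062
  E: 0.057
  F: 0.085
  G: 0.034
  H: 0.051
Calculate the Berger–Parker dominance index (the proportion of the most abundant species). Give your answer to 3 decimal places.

0.563

The largest proportion is 0.563, i.e. d = 0.563 to 3 decimal places.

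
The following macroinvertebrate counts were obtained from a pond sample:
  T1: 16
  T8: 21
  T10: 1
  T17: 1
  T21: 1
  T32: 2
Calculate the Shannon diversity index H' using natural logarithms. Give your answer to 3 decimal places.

Total N = 16+21+1+1+1+2 = 42, so the proportions are 0.38095, 0.5, 0.02381, 0.02381, 0.02381, 0.04762 (working shown to 5 dp, full precision carried).
Each pᵢ ln pᵢ term: 0.38095×(-0.96508)=-0.36765, 0.5×(-0.69315)=-0.34657, 0.02381×(-3.73767)=-0.08899, 0.02381×(-3.73767)=-0.08899, 0.02381×(-3.73767)=-0.08899, 0.04762×(-3.04452)=-0.14498.
Sum = -1.12618, so H' = 1.126.

1.126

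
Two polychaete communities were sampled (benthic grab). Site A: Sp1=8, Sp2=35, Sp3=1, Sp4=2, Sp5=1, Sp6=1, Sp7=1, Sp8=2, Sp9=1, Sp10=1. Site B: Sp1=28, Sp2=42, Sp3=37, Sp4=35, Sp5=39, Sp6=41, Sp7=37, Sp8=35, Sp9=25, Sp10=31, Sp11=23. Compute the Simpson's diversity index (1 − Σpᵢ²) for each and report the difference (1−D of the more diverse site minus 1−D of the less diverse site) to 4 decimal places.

0.3700

Site A: N=53, proportions 0.150943, 0.660377, 0.018868, 0.037736, 0.018868, 0.018868, 0.018868, 0.037736, 0.018868, 0.018868, giving 1−D = 0.536134 (working shown to 6 dp, full precision carried).
Site B: N=373, proportions 0.075067, 0.112601, 0.099196, 0.093834, 0.104558, 0.10992, 0.099196, 0.093834, 0.067024, 0.08311, 0.061662, giving 1−D = 0.906181.
Difference = |0.536134 − 0.906181| = 0.370047, i.e. 0.3700 to 4 decimal places.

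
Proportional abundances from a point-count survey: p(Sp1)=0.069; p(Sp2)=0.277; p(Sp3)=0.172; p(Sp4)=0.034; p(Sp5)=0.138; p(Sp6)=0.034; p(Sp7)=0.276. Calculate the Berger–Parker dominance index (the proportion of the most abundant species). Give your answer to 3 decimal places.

The largest proportion is 0.277, i.e. d = 0.277 to 3 decimal places.

0.277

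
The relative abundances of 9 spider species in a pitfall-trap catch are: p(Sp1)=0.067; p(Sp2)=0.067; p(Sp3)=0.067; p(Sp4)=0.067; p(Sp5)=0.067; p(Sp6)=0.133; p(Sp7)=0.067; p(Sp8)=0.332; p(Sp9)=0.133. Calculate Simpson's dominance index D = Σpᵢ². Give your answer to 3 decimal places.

D = 0.067² + 0.067² + 0.067² + 0.067² + 0.067² + 0.133² + 0.067² + 0.332² + 0.133² = 0.00449 + 0.00449 + 0.00449 + 0.00449 + 0.00449 + 0.01769 + 0.00449 + 0.11022 + 0.01769 = 0.17254 (working shown to 5 dp, full precision carried).
To 3 decimal places, D = 0.173.

0.173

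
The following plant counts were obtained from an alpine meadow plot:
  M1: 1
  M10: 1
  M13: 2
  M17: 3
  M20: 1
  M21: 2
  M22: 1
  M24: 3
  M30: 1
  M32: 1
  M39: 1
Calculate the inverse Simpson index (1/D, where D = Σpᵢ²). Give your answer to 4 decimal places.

Total N = 1+1+2+3+1+2+1+3+1+1+1 = 17, so the proportions are 0.05882353, 0.05882353, 0.11764706, 0.17647059, 0.05882353, 0.11764706, 0.05882353, 0.17647059, 0.05882353, 0.05882353, 0.05882353 (working shown to 8 dp, full precision carried).
D = 0.05882353² + 0.05882353² + 0.11764706² + 0.17647059² + 0.05882353² + 0.11764706² + 0.05882353² + 0.17647059² + 0.05882353² + 0.05882353² + 0.05882353² = 0.00346021 + 0.00346021 + 0.01384083 + 0.03114187 + 0.00346021 + 0.01384083 + 0.00346021 + 0.03114187 + 0.00346021 + 0.00346021 + 0.00346021 = 0.11418685.
So 1/D = 8.757576, i.e. 8.7576 to 4 decimal places.

8.7576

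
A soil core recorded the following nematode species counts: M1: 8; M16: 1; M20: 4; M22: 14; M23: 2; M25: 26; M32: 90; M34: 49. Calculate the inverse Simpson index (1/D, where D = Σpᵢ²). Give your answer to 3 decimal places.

Total N = 8+1+4+14+2+26+90+49 = 194, so the proportions are 0.0412371, 0.0051546, 0.0206186, 0.0721649, 0.0103093, 0.1340206, 0.4639175, 0.2525773 (working shown to 7 dp, full precision carried).
D = 0.0412371² + 0.0051546² + 0.0206186² + 0.0721649² + 0.0103093² + 0.1340206² + 0.4639175² + 0.2525773² = 0.0017005 + 0.0000266 + 0.0004251 + 0.0052078 + 0.0001063 + 0.0179615 + 0.2152195 + 0.0637953 = 0.3044426.
So 1/D = 3.28469, i.e. 3.285 to 3 decimal places.

3.285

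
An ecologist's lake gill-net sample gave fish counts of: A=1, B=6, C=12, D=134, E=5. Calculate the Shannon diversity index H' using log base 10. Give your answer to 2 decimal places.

0.26

Total N = 1+6+12+134+5 = 158, so the proportions are 0.0063, 0.038, 0.0759, 0.8481, 0.0316 (working shown to 4 dp, full precision carried).
Each pᵢ log₁₀ pᵢ term: 0.0063×(-2.1987)=-0.0139, 0.038×(-1.4205)=-0.0539, 0.0759×(-1.1195)=-0.0850, 0.8481×(-0.0716)=-0.0607, 0.0316×(-1.4997)=-0.0475.
Sum = -0.2610, so H' = 0.26.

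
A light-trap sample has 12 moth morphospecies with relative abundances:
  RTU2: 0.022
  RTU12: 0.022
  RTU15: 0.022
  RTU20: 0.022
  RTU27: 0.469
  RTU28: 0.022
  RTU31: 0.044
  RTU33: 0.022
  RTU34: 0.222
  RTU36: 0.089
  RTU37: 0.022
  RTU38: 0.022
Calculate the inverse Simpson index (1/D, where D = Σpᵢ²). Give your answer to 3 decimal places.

D = 0.022² + 0.022² + 0.022² + 0.022² + 0.469² + 0.022² + 0.044² + 0.022² + 0.222² + 0.089² + 0.022² + 0.022² = 0.0004840 + 0.0004840 + 0.0004840 + 0.0004840 + 0.2199610 + 0.0004840 + 0.0019360 + 0.0004840 + 0.0492840 + 0.0079210 + 0.0004840 + 0.0004840 = 0.2829740 (working shown to 7 dp, full precision carried).
So 1/D = 3.53389, i.e. 3.534 to 3 decimal places.

3.534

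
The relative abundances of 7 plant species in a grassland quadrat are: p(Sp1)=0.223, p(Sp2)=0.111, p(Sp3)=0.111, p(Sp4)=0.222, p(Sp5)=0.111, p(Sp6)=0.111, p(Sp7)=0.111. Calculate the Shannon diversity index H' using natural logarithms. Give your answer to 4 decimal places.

Each pᵢ ln pᵢ term (working shown to 6 dp, full precision carried): 0.223×(-1.500584)=-0.334630, 0.111×(-2.198225)=-0.244003, 0.111×(-2.198225)=-0.244003, 0.222×(-1.505078)=-0.334127, 0.111×(-2.198225)=-0.244003, 0.111×(-2.198225)=-0.244003, 0.111×(-2.198225)=-0.244003.
Sum = -1.888772, so H' = 1.8888.

1.8888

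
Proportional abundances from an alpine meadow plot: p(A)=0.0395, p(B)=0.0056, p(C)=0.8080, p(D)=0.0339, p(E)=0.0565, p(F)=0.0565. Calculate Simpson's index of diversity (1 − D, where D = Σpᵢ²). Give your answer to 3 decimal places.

0.338

D = 0.0395² + 0.0056² + 0.808² + 0.0339² + 0.0565² + 0.0565² = 0.00156 + 0.00003 + 0.65286 + 0.00115 + 0.00319 + 0.00319 = 0.66199 (working shown to 5 dp, full precision carried).
So 1 − D = 0.33801, i.e. 0.338 to 3 decimal places.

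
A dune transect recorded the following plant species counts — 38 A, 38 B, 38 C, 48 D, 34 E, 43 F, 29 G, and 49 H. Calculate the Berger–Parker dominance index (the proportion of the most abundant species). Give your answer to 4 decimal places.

0.1546

Total N = 38+38+38+48+34+43+29+49 = 317, so the proportions are 0.119874, 0.119874, 0.119874, 0.15142, 0.107256, 0.135647, 0.091483, 0.154574 (working shown to 6 dp, full precision carried).
The largest proportion is 0.154574, i.e. d = 0.1546 to 4 decimal places.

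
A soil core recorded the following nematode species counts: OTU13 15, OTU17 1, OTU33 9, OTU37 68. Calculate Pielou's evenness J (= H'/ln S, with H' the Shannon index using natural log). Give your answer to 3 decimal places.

Total N = 15+1+9+68 = 93, so the proportions are 0.16129, 0.01075, 0.09677, 0.73118 (working shown to 5 dp, full precision carried).
H' = −Σ pᵢ ln pᵢ = −((-0.29428) + (-0.04874) + (-0.22600) + (-0.22893)) = 0.79795.
With S = 4 species, ln S = 1.38629, so J = 0.79795/1.38629 = 0.57560, i.e. 0.576 to 3 decimal places.

0.576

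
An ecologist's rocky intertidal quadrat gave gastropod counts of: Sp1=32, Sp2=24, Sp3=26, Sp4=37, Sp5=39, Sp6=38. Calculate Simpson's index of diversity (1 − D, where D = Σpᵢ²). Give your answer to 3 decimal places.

Total N = 32+24+26+37+39+38 = 196, so the proportions are 0.16327, 0.12245, 0.13265, 0.18878, 0.19898, 0.19388 (working shown to 5 dp, full precision carried).
D = 0.16327² + 0.12245² + 0.13265² + 0.18878² + 0.19898² + 0.19388² = 0.02666 + 0.01499 + 0.01760 + 0.03564 + 0.03959 + 0.03759 = 0.17206.
So 1 − D = 0.82794, i.e. 0.828 to 3 decimal places.

0.828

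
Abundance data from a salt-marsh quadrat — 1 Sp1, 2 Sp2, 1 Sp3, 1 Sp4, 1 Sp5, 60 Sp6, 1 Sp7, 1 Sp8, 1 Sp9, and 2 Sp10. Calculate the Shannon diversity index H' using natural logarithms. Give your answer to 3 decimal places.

Total N = 1+2+1+1+1+60+1+1+1+2 = 71, so the proportions are 0.01408, 0.02817, 0.01408, 0.01408, 0.01408, 0.84507, 0.01408, 0.01408, 0.01408, 0.02817 (working shown to 5 dp, full precision carried).
Each pᵢ ln pᵢ term: 0.01408×(-4.26268)=-0.06004, 0.02817×(-3.56953)=-0.10055, 0.01408×(-4.26268)=-0.06004, 0.01408×(-4.26268)=-0.06004, 0.01408×(-4.26268)=-0.06004, 0.84507×(-0.16834)=-0.14226, 0.01408×(-4.26268)=-0.06004, 0.01408×(-4.26268)=-0.06004, 0.01408×(-4.26268)=-0.06004, 0.02817×(-3.56953)=-0.10055.
Sum = -0.76362, so H' = 0.764.

0.764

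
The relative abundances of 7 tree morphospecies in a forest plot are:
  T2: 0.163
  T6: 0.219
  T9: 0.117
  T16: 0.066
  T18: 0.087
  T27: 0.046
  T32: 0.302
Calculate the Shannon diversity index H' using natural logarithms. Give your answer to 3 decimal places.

1.774

Each pᵢ ln pᵢ term (working shown to 5 dp, full precision carried): 0.163×(-1.81401)=-0.29568, 0.219×(-1.51868)=-0.33259, 0.117×(-2.14558)=-0.25103, 0.066×(-2.71810)=-0.17939, 0.087×(-2.44185)=-0.21244, 0.046×(-3.07911)=-0.14164, 0.302×(-1.19733)=-0.36159.
Sum = -1.77438, so H' = 1.774.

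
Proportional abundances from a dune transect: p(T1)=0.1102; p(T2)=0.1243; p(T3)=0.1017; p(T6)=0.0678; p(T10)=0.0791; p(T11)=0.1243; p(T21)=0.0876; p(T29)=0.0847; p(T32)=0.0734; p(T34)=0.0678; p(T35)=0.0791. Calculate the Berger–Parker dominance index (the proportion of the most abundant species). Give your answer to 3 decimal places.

0.124

The largest proportion is 0.1243, i.e. d = 0.124 to 3 decimal places.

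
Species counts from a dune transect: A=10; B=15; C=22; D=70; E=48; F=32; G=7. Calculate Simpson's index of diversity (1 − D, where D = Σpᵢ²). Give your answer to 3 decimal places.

Total N = 10+15+22+70+48+32+7 = 204, so the proportions are 0.04902, 0.07353, 0.10784, 0.34314, 0.23529, 0.15686, 0.03431 (working shown to 5 dp, full precision carried).
D = 0.04902² + 0.07353² + 0.10784² + 0.34314² + 0.23529² + 0.15686² + 0.03431² = 0.00240 + 0.00541 + 0.01163 + 0.11774 + 0.05536 + 0.02461 + 0.00118 = 0.21833.
So 1 − D = 0.78167, i.e. 0.782 to 3 decimal places.

0.782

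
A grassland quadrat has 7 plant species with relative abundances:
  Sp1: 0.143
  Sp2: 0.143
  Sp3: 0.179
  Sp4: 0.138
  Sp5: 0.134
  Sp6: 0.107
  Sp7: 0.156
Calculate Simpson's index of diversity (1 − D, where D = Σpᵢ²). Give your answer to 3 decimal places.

0.854

D = 0.143² + 0.143² + 0.179² + 0.138² + 0.134² + 0.107² + 0.156² = 0.02045 + 0.02045 + 0.03204 + 0.01904 + 0.01796 + 0.01145 + 0.02434 = 0.14572 (working shown to 5 dp, full precision carried).
So 1 − D = 0.85428, i.e. 0.854 to 3 decimal places.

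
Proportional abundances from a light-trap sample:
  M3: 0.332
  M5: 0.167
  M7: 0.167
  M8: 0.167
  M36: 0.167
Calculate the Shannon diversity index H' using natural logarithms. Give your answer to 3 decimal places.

1.562

Each pᵢ ln pᵢ term (working shown to 5 dp, full precision carried): 0.332×(-1.10262)=-0.36607, 0.167×(-1.78976)=-0.29889, 0.167×(-1.78976)=-0.29889, 0.167×(-1.78976)=-0.29889, 0.167×(-1.78976)=-0.29889.
Sum = -1.56163, so H' = 1.562.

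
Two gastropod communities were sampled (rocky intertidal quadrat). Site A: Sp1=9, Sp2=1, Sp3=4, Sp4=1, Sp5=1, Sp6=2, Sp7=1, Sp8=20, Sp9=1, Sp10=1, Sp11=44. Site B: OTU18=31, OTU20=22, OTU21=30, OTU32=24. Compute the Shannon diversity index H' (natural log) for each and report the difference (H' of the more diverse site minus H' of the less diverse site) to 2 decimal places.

0.09

Site A: N=85, proportions 0.10588, 0.01176, 0.04706, 0.01176, 0.01176, 0.02353, 0.01176, 0.23529, 0.01176, 0.01176, 0.51765, giving H' = 1.46470 (working shown to 5 dp, full precision carried).
Site B: N=107, proportions 0.28972, 0.20561, 0.28037, 0.2243, giving H' = 1.37595.
Difference = |1.46470 − 1.37595| = 0.08875, i.e. 0.09 to 2 decimal places.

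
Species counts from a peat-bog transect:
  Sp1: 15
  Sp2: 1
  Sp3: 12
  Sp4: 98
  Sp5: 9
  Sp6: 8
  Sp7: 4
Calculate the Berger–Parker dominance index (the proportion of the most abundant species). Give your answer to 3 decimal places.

Total N = 15+1+12+98+9+8+4 = 147, so the proportions are 0.10204, 0.0068, 0.08163, 0.66667, 0.06122, 0.05442, 0.02721 (working shown to 5 dp, full precision carried).
The largest proportion is 0.66667, i.e. d = 0.667 to 3 decimal places.

0.667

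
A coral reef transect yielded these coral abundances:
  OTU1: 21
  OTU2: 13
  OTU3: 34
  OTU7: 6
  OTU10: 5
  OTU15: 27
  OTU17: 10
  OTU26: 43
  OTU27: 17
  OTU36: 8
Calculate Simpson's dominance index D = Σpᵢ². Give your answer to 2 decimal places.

0.14

Total N = 21+13+34+6+5+27+10+43+17+8 = 184, so the proportions are 0.1141, 0.0707, 0.1848, 0.0326, 0.0272, 0.1467, 0.0543, 0.2337, 0.0924, 0.0435 (working shown to 4 dp, full precision carried).
D = 0.1141² + 0.0707² + 0.1848² + 0.0326² + 0.0272² + 0.1467² + 0.0543² + 0.2337² + 0.0924² + 0.0435² = 0.0130 + 0.0050 + 0.0341 + 0.0011 + 0.0007 + 0.0215 + 0.0030 + 0.0546 + 0.0085 + 0.0019 = 0.1435.
To 2 decimal places, D = 0.14.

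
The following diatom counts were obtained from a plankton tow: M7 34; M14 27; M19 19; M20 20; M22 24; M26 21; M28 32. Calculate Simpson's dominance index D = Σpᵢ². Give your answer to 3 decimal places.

0.150

Total N = 34+27+19+20+24+21+32 = 177, so the proportions are 0.19209, 0.15254, 0.10734, 0.11299, 0.13559, 0.11864, 0.18079 (working shown to 5 dp, full precision carried).
D = 0.19209² + 0.15254² + 0.10734² + 0.11299² + 0.13559² + 0.11864² + 0.18079² = 0.03690 + 0.02327 + 0.01152 + 0.01277 + 0.01839 + 0.01408 + 0.03269 = 0.14961.
To 3 decimal places, D = 0.150.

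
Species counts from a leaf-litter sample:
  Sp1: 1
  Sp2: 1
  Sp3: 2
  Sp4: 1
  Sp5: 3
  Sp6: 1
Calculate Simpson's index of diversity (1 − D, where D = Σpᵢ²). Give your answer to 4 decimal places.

Total N = 1+1+2+1+3+1 = 9, so the proportions are 0.111111, 0.111111, 0.222222, 0.111111, 0.333333, 0.111111 (working shown to 6 dp, full precision carried).
D = 0.111111² + 0.111111² + 0.222222² + 0.111111² + 0.333333² + 0.111111² = 0.012346 + 0.012346 + 0.049383 + 0.012346 + 0.111111 + 0.012346 = 0.209877.
So 1 − D = 0.790123, i.e. 0.7901 to 4 decimal places.

0.7901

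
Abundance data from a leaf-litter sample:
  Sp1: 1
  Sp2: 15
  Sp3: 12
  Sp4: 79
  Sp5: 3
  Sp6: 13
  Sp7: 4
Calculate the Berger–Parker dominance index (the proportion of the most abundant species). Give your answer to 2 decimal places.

Total N = 1+15+12+79+3+13+4 = 127, so the proportions are 0.0079, 0.1181, 0.0945, 0.622, 0.0236, 0.1024, 0.0315 (working shown to 4 dp, full precision carried).
The largest proportion is 0.622, i.e. d = 0.62 to 2 decimal places.

0.62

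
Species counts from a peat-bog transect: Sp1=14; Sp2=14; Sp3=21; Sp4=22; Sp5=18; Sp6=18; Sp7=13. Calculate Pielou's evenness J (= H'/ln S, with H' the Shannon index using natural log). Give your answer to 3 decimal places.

0.990

Total N = 14+14+21+22+18+18+13 = 120, so the proportions are 0.11667, 0.11667, 0.175, 0.18333, 0.15, 0.15, 0.10833 (working shown to 5 dp, full precision carried).
H' = −Σ pᵢ ln pᵢ = −((-0.25065) + (-0.25065) + (-0.30502) + (-0.31102) + (-0.28457) + (-0.28457) + (-0.24078)) = 1.92725.
With S = 7 species, ln S = 1.94591, so J = 1.92725/1.94591 = 0.99041, i.e. 0.990 to 3 decimal places.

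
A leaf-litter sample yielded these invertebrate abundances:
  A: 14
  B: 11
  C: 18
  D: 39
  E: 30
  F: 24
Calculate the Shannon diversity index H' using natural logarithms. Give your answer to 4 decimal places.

1.7028

Total N = 14+11+18+39+30+24 = 136, so the proportions are 0.102941, 0.080882, 0.132353, 0.286765, 0.220588, 0.176471 (working shown to 6 dp, full precision carried).
Each pᵢ ln pᵢ term: 0.102941×(-2.273598)=-0.234047, 0.080882×(-2.514760)=-0.203400, 0.132353×(-2.022283)=-0.267655, 0.286765×(-1.249093)=-0.358196, 0.220588×(-1.511458)=-0.333410, 0.176471×(-1.734601)=-0.306106.
Sum = -1.702813, so H' = 1.7028.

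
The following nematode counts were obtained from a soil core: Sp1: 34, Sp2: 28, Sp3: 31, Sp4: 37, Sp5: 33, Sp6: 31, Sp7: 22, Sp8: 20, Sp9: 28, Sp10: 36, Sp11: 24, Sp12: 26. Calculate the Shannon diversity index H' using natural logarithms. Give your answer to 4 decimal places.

2.4685

Total N = 34+28+31+37+33+31+22+20+28+36+24+26 = 350, so the proportions are 0.097143, 0.08, 0.088571, 0.105714, 0.094286, 0.088571, 0.062857, 0.057143, 0.08, 0.102857, 0.068571, 0.074286 (working shown to 6 dp, full precision carried).
Each pᵢ ln pᵢ term: 0.097143×(-2.331573)=-0.226496, 0.08×(-2.525729)=-0.202058, 0.088571×(-2.423946)=-0.214692, 0.105714×(-2.247015)=-0.237542, 0.094286×(-2.361426)=-0.222649, 0.088571×(-2.423946)=-0.214692, 0.062857×(-2.766891)=-0.173919, 0.057143×(-2.862201)=-0.163554, 0.08×(-2.525729)=-0.202058, 0.102857×(-2.274414)=-0.233940, 0.068571×(-2.679879)=-0.183763, 0.074286×(-2.599837)=-0.193131.
Sum = -2.468494, so H' = 2.4685.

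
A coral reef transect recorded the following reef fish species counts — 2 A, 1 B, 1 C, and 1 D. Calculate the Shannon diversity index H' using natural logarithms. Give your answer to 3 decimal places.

Total N = 2+1+1+1 = 5, so the proportions are 0.4, 0.2, 0.2, 0.2 (working shown to 5 dp, full precision carried).
Each pᵢ ln pᵢ term: 0.4×(-0.91629)=-0.36652, 0.2×(-1.60944)=-0.32189, 0.2×(-1.60944)=-0.32189, 0.2×(-1.60944)=-0.32189.
Sum = -1.33218, so H' = 1.332.

1.332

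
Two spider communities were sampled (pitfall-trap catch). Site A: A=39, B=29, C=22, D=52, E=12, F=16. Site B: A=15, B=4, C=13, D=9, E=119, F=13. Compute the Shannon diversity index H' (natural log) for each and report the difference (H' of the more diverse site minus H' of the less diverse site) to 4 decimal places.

0.5767

Site A: N=170, proportions 0.22941176, 0.17058824, 0.12941176, 0.30588235, 0.07058824, 0.09411765, giving H' = 1.67592555 (working shown to 8 dp, full precision carried).
Site B: N=173, proportions 0.0867052, 0.02312139, 0.07514451, 0.05202312, 0.68786127, 0.07514451, giving H' = 1.09927234.
Difference = |1.67592555 − 1.09927234| = 0.57665321, i.e. 0.5767 to 4 decimal places.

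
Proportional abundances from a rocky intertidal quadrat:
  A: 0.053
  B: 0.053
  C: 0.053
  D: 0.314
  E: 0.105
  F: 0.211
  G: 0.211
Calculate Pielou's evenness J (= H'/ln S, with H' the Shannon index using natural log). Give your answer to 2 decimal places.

0.89

H' = −Σ pᵢ ln pᵢ = −((-0.1557) + (-0.1557) + (-0.1557) + (-0.3637) + (-0.2366) + (-0.3283) + (-0.3283)) = 1.7240 (working shown to 4 dp, full precision carried).
With S = 7 species, ln S = 1.9459, so J = 1.7240/1.9459 = 0.8860, i.e. 0.89 to 2 decimal places.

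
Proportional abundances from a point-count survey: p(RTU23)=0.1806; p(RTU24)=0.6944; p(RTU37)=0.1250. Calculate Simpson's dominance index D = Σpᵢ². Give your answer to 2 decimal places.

0.53

D = 0.1806² + 0.6944² + 0.125² = 0.0326 + 0.4822 + 0.0156 = 0.5304 (working shown to 4 dp, full precision carried).
To 2 decimal places, D = 0.53.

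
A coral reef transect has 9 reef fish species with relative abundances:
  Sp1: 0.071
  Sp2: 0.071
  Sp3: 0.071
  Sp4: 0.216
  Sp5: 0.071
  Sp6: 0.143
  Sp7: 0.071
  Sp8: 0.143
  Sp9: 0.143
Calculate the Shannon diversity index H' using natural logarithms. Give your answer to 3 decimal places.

Each pᵢ ln pᵢ term (working shown to 5 dp, full precision carried): 0.071×(-2.64508)=-0.18780, 0.071×(-2.64508)=-0.18780, 0.071×(-2.64508)=-0.18780, 0.216×(-1.53248)=-0.33102, 0.071×(-2.64508)=-0.18780, 0.143×(-1.94491)=-0.27812, 0.071×(-2.64508)=-0.18780, 0.143×(-1.94491)=-0.27812, 0.143×(-1.94491)=-0.27812.
Sum = -2.10438, so H' = 2.104.

2.104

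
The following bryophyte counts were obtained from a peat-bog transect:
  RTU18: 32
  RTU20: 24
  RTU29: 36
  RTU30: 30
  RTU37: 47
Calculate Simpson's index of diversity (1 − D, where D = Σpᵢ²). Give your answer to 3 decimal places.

Total N = 32+24+36+30+47 = 169, so the proportions are 0.18935, 0.14201, 0.21302, 0.17751, 0.27811 (working shown to 5 dp, full precision carried).
D = 0.18935² + 0.14201² + 0.21302² + 0.17751² + 0.27811² = 0.03585 + 0.02017 + 0.04538 + 0.03151 + 0.07734 = 0.21025.
So 1 − D = 0.78975, i.e. 0.790 to 3 decimal places.

0.790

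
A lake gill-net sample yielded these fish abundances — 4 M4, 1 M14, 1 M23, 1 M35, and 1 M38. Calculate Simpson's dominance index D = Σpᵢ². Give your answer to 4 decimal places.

0.3125

Total N = 4+1+1+1+1 = 8, so the proportions are 0.5, 0.125, 0.125, 0.125, 0.125 (working shown to 6 dp, full precision carried).
D = 0.5² + 0.125² + 0.125² + 0.125² + 0.125² = 0.250000 + 0.015625 + 0.015625 + 0.015625 + 0.015625 = 0.312500.
To 4 decimal places, D = 0.3125.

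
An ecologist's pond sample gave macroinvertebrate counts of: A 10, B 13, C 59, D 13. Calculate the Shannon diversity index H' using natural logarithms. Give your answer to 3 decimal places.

Total N = 10+13+59+13 = 95, so the proportions are 0.10526, 0.13684, 0.62105, 0.13684 (working shown to 5 dp, full precision carried).
Each pᵢ ln pᵢ term: 0.10526×(-2.25129)=-0.23698, 0.13684×(-1.98893)=-0.27217, 0.62105×(-0.47634)=-0.29583, 0.13684×(-1.98893)=-0.27217.
Sum = -1.07715, so H' = 1.077.

1.077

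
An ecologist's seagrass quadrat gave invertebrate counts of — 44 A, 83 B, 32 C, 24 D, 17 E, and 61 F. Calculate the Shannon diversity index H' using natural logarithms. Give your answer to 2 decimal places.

Total N = 44+83+32+24+17+61 = 261, so the proportions are 0.1686, 0.318, 0.1226, 0.092, 0.0651, 0.2337 (working shown to 4 dp, full precision carried).
Each pᵢ ln pᵢ term: 0.1686×(-1.7803)=-0.3001, 0.318×(-1.1457)=-0.3643, 0.1226×(-2.0988)=-0.2573, 0.092×(-2.3865)=-0.2194, 0.0651×(-2.7313)=-0.1779, 0.2337×(-1.4536)=-0.3397.
Sum = -1.6589, so H' = 1.66.

1.66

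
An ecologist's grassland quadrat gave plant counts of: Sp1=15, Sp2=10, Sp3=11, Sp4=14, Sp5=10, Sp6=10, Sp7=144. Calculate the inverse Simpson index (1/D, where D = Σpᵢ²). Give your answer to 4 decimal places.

2.1223

Total N = 15+10+11+14+10+10+144 = 214, so the proportions are 0.0700935, 0.046729, 0.0514019, 0.0654206, 0.046729, 0.046729, 0.6728972 (working shown to 7 dp, full precision carried).
D = 0.0700935² + 0.046729² + 0.0514019² + 0.0654206² + 0.046729² + 0.046729² + 0.6728972² = 0.0049131 + 0.0021836 + 0.0026422 + 0.0042798 + 0.0021836 + 0.0021836 + 0.4527906 = 0.4711765.
So 1/D = 2.122347, i.e. 2.1223 to 4 decimal places.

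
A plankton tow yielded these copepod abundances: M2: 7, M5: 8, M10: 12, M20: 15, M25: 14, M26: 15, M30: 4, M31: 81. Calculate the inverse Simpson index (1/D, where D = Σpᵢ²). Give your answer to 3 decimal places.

Total N = 7+8+12+15+14+15+4+81 = 156, so the proportions are 0.0448718, 0.0512821, 0.0769231, 0.0961538, 0.0897436, 0.0961538, 0.025641, 0.5192308 (working shown to 7 dp, full precision carried).
D = 0.0448718² + 0.0512821² + 0.0769231² + 0.0961538² + 0.0897436² + 0.0961538² + 0.025641² + 0.5192308² = 0.0020135 + 0.0026298 + 0.0059172 + 0.0092456 + 0.0080539 + 0.0092456 + 0.0006575 + 0.2696006 = 0.3073636.
So 1/D = 3.25348, i.e. 3.253 to 3 decimal places.

3.253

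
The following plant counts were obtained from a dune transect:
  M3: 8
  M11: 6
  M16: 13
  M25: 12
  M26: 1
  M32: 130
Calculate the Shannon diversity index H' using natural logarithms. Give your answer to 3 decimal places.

0.881

Total N = 8+6+13+12+1+130 = 170, so the proportions are 0.04706, 0.03529, 0.07647, 0.07059, 0.00588, 0.76471 (working shown to 5 dp, full precision carried).
Each pᵢ ln pᵢ term: 0.04706×(-3.05636)=-0.14383, 0.03529×(-3.34404)=-0.11802, 0.07647×(-2.57085)=-0.19659, 0.07059×(-2.65089)=-0.18712, 0.00588×(-5.13580)=-0.03021, 0.76471×(-0.26826)=-0.20514.
Sum = -0.88092, so H' = 0.881.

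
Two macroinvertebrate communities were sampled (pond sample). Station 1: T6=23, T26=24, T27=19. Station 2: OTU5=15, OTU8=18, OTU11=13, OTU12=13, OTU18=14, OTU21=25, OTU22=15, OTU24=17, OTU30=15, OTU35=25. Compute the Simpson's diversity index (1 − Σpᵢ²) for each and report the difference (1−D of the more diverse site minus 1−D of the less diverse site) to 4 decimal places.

0.2302

Station 1: N=66, proportions 0.3484848, 0.3636364, 0.2878788, giving 1−D = 0.6634527 (working shown to 7 dp, full precision carried).
Station 2: N=170, proportions 0.0882353, 0.1058824, 0.0764706, 0.0764706, 0.0823529, 0.1470588, 0.0882353, 0.1, 0.0882353, 0.1470588, giving 1−D = 0.8937024.
Difference = |0.6634527 − 0.8937024| = 0.2302497, i.e. 0.2302 to 4 decimal places.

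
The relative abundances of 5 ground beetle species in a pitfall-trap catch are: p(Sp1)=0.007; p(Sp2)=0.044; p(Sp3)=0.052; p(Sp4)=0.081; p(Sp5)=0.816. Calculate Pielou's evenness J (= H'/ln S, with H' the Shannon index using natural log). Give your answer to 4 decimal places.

0.4321

H' = −Σ pᵢ ln pᵢ = −((-0.034733) + (-0.137437) + (-0.153739) + (-0.203578) + (-0.165926)) = 0.695412 (working shown to 6 dp, full precision carried).
With S = 5 species, ln S = 1.609438, so J = 0.695412/1.609438 = 0.432084, i.e. 0.4321 to 4 decimal places.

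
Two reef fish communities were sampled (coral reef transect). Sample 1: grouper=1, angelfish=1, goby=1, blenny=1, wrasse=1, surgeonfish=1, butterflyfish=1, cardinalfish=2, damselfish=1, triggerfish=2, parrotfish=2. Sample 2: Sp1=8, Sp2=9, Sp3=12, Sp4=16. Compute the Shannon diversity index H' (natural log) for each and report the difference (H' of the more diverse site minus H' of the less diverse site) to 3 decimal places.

0.993

Sample 1: N=14, proportions 0.071429, 0.071429, 0.071429, 0.071429, 0.071429, 0.071429, 0.071429, 0.142857, 0.071429, 0.142857, 0.142857, giving H' = 2.341994 (working shown to 6 dp, full precision carried).
Sample 2: N=45, proportions 0.177778, 0.2, 0.266667, 0.355556, giving H' = 1.349088.
Difference = |2.341994 − 1.349088| = 0.992906, i.e. 0.993 to 3 decimal places.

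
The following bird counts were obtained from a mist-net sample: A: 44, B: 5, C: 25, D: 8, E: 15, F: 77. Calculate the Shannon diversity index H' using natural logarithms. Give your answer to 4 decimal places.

1.4421

Total N = 44+5+25+8+15+77 = 174, so the proportions are 0.252874, 0.028736, 0.143678, 0.045977, 0.086207, 0.442529 (working shown to 6 dp, full precision carried).
Each pᵢ ln pᵢ term: 0.252874×(-1.374866)=-0.347667, 0.028736×(-3.549617)=-0.102000, 0.143678×(-1.940179)=-0.278761, 0.045977×(-3.079614)=-0.141591, 0.086207×(-2.451005)=-0.211294, 0.442529×(-0.815250)=-0.360771.
Sum = -1.442086, so H' = 1.4421.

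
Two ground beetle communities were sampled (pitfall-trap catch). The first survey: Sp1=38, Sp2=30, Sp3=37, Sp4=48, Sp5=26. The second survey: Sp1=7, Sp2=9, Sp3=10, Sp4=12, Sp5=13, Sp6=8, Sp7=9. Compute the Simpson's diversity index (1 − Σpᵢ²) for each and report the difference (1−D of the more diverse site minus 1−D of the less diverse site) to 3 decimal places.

0.060

The first survey: N=179, proportions 0.21229, 0.1676, 0.2067, 0.26816, 0.14525, giving 1−D = 0.79111 (working shown to 5 dp, full precision carried).
The second survey: N=68, proportions 0.10294, 0.13235, 0.14706, 0.17647, 0.19118, 0.11765, 0.13235, giving 1−D = 0.85121.
Difference = |0.79111 − 0.85121| = 0.06010, i.e. 0.060 to 3 decimal places.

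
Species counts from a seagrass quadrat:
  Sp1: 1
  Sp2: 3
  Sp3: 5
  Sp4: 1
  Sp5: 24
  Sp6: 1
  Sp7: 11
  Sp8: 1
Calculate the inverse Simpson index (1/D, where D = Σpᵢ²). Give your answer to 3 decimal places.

3.005

Total N = 1+3+5+1+24+1+11+1 = 47, so the proportions are 0.021277, 0.06383, 0.106383, 0.021277, 0.510638, 0.021277, 0.234043, 0.021277 (working shown to 6 dp, full precision carried).
D = 0.021277² + 0.06383² + 0.106383² + 0.021277² + 0.510638² + 0.021277² + 0.234043² + 0.021277² = 0.000453 + 0.004074 + 0.011317 + 0.000453 + 0.260751 + 0.000453 + 0.054776 + 0.000453 = 0.332730.
So 1/D = 3.00544, i.e. 3.005 to 3 decimal places.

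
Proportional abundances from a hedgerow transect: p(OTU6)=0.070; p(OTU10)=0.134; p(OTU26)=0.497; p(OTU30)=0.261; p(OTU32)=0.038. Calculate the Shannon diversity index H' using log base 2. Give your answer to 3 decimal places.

1.843

Each pᵢ log₂ pᵢ term (working shown to 6 dp, full precision carried): 0.07×(-3.836501)=-0.268555, 0.134×(-2.899695)=-0.388559, 0.497×(-1.008682)=-0.501315, 0.261×(-1.937878)=-0.505786, 0.038×(-4.717857)=-0.179279.
Sum = -1.843494, so H' = 1.843.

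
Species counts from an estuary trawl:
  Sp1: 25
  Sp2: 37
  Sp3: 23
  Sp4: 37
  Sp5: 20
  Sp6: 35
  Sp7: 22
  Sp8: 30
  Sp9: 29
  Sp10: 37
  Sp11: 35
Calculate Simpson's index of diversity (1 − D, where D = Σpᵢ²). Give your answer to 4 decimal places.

0.9051

Total N = 25+37+23+37+20+35+22+30+29+37+35 = 330, so the proportions are 0.075758, 0.112121, 0.069697, 0.112121, 0.060606, 0.106061, 0.066667, 0.090909, 0.087879, 0.112121, 0.106061 (working shown to 6 dp, full precision carried).
D = 0.075758² + 0.112121² + 0.069697² + 0.112121² + 0.060606² + 0.106061² + 0.066667² + 0.090909² + 0.087879² + 0.112121² + 0.106061² = 0.005739 + 0.012571 + 0.004858 + 0.012571 + 0.003673 + 0.011249 + 0.004444 + 0.008264 + 0.007723 + 0.012571 + 0.011249 = 0.094913.
So 1 − D = 0.905087, i.e. 0.9051 to 4 decimal places.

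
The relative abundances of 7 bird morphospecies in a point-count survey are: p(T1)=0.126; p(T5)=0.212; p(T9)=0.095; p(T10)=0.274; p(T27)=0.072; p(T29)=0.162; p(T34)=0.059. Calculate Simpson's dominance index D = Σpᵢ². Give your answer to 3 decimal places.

D = 0.126² + 0.212² + 0.095² + 0.274² + 0.072² + 0.162² + 0.059² = 0.01588 + 0.04494 + 0.00903 + 0.07508 + 0.00518 + 0.02624 + 0.00348 = 0.17983 (working shown to 5 dp, full precision carried).
To 3 decimal places, D = 0.180.

0.180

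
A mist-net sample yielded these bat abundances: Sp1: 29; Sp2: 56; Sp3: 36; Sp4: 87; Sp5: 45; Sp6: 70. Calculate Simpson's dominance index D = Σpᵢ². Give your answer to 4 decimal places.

0.1895

Total N = 29+56+36+87+45+70 = 323, so the proportions are 0.089783, 0.173375, 0.111455, 0.26935, 0.139319, 0.216718 (working shown to 6 dp, full precision carried).
D = 0.089783² + 0.173375² + 0.111455² + 0.26935² + 0.139319² + 0.216718² = 0.008061 + 0.030059 + 0.012422 + 0.072549 + 0.019410 + 0.046967 = 0.189468.
To 4 decimal places, D = 0.1895.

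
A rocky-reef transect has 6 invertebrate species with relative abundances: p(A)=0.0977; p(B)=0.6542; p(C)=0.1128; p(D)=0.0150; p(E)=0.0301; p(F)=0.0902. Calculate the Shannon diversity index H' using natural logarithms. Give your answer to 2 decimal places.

Each pᵢ ln pᵢ term (working shown to 4 dp, full precision carried): 0.0977×(-2.3259)=-0.2272, 0.6542×(-0.4243)=-0.2776, 0.1128×(-2.1821)=-0.2461, 0.015×(-4.1997)=-0.0630, 0.0301×(-3.5032)=-0.1054, 0.0902×(-2.4057)=-0.2170.
Sum = -1.1364, so H' = 1.14.

1.14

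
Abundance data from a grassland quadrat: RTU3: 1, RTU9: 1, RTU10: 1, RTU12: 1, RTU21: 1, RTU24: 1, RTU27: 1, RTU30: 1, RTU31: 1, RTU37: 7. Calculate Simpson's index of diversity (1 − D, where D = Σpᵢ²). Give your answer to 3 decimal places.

Total N = 1+1+1+1+1+1+1+1+1+7 = 16, so the proportions are 0.0625, 0.0625, 0.0625, 0.0625, 0.0625, 0.0625, 0.0625, 0.0625, 0.0625, 0.4375 (working shown to 5 dp, full precision carried).
D = 0.0625² + 0.0625² + 0.0625² + 0.0625² + 0.0625² + 0.0625² + 0.0625² + 0.0625² + 0.0625² + 0.4375² = 0.00391 + 0.00391 + 0.00391 + 0.00391 + 0.00391 + 0.00391 + 0.00391 + 0.00391 + 0.00391 + 0.19141 = 0.22656.
So 1 − D = 0.77344, i.e. 0.773 to 3 decimal places.

0.773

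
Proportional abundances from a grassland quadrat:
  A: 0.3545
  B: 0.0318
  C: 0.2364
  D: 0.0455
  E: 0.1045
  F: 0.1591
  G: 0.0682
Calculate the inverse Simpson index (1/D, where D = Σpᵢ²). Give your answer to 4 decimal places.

D = 0.3545² + 0.0318² + 0.2364² + 0.0455² + 0.1045² + 0.1591² + 0.0682² = 0.12567025 + 0.00101124 + 0.05588496 + 0.00207025 + 0.01092025 + 0.02531281 + 0.00465124 = 0.22552100 (working shown to 8 dp, full precision carried).
So 1/D = 4.434177, i.e. 4.4342 to 4 decimal places.

4.4342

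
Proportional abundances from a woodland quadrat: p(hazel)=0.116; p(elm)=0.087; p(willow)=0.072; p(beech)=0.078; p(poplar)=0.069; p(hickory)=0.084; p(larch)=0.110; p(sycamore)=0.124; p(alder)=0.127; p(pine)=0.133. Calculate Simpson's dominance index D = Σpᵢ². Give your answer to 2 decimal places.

0.11

D = 0.116² + 0.087² + 0.072² + 0.078² + 0.069² + 0.084² + 0.11² + 0.124² + 0.127² + 0.133² = 0.0135 + 0.0076 + 0.0052 + 0.0061 + 0.0048 + 0.0071 + 0.0121 + 0.0154 + 0.0161 + 0.0177 = 0.1054 (working shown to 4 dp, full precision carried).
To 2 decimal places, D = 0.11.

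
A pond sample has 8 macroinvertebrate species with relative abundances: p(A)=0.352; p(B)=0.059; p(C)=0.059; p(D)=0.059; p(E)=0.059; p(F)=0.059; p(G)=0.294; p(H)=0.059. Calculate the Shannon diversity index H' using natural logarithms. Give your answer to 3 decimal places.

1.729

Each pᵢ ln pᵢ term (working shown to 5 dp, full precision carried): 0.352×(-1.04412)=-0.36753, 0.059×(-2.83022)=-0.16698, 0.059×(-2.83022)=-0.16698, 0.059×(-2.83022)=-0.16698, 0.059×(-2.83022)=-0.16698, 0.059×(-2.83022)=-0.16698, 0.294×(-1.22418)=-0.35991, 0.059×(-2.83022)=-0.16698.
Sum = -1.72934, so H' = 1.729.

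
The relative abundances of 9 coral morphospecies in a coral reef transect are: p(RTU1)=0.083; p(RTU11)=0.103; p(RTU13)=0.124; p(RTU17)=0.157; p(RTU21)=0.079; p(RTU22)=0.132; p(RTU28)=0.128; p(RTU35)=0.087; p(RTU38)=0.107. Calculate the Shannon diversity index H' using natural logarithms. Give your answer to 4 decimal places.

2.1728

Each pᵢ ln pᵢ term (working shown to 6 dp, full precision carried): 0.083×(-2.488915)=-0.206580, 0.103×(-2.273026)=-0.234122, 0.124×(-2.087474)=-0.258847, 0.157×(-1.851509)=-0.290687, 0.079×(-2.538307)=-0.200526, 0.132×(-2.024953)=-0.267294, 0.128×(-2.055725)=-0.263133, 0.087×(-2.441847)=-0.212441, 0.107×(-2.234926)=-0.239137.
Sum = -2.172766, so H' = 2.1728.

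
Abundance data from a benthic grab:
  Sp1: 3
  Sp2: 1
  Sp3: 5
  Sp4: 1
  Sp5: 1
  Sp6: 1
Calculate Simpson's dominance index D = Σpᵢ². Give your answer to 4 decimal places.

0.2639

Total N = 3+1+5+1+1+1 = 12, so the proportions are 0.25, 0.083333, 0.416667, 0.083333, 0.083333, 0.083333 (working shown to 6 dp, full precision carried).
D = 0.25² + 0.083333² + 0.416667² + 0.083333² + 0.083333² + 0.083333² = 0.062500 + 0.006944 + 0.173611 + 0.006944 + 0.006944 + 0.006944 = 0.263889.
To 4 decimal places, D = 0.2639.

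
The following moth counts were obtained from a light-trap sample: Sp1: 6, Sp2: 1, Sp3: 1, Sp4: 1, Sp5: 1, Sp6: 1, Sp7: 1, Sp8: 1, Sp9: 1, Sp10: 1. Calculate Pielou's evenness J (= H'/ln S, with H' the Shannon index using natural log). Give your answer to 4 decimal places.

Total N = 6+1+1+1+1+1+1+1+1+1 = 15, so the proportions are 0.4, 0.066667, 0.066667, 0.066667, 0.066667, 0.066667, 0.066667, 0.066667, 0.066667, 0.066667 (working shown to 6 dp, full precision carried).
H' = −Σ pᵢ ln pᵢ = −((-0.366516) + (-0.180537) + (-0.180537) + (-0.180537) + (-0.180537) + (-0.180537) + (-0.180537) + (-0.180537) + (-0.180537) + (-0.180537)) = 1.991346.
With S = 10 species, ln S = 2.302585, so J = 1.991346/2.302585 = 0.864831, i.e. 0.8648 to 4 decimal places.

0.8648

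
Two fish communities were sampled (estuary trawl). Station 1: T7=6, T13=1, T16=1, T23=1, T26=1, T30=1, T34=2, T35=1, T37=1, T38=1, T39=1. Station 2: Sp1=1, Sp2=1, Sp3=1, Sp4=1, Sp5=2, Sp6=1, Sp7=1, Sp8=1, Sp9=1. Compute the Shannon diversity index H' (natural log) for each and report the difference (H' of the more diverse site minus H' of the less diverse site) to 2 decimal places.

0.04

Station 1: N=17, proportions 0.3529, 0.0588, 0.0588, 0.0588, 0.0588, 0.0588, 0.1176, 0.0588, 0.0588, 0.0588, 0.0588, giving H' = 2.1193 (working shown to 4 dp, full precision carried).
Station 2: N=10, proportions 0.1, 0.1, 0.1, 0.1, 0.2, 0.1, 0.1, 0.1, 0.1, giving H' = 2.1640.
Difference = |2.1193 − 2.1640| = 0.0447, i.e. 0.04 to 2 decimal places.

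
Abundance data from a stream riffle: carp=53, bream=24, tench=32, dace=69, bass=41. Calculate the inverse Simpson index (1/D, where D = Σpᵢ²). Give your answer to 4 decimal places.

Total N = 53+24+32+69+41 = 219, so the proportions are 0.24200913, 0.10958904, 0.14611872, 0.31506849, 0.18721461 (working shown to 8 dp, full precision carried).
D = 0.24200913² + 0.10958904² + 0.14611872² + 0.31506849² + 0.18721461² = 0.05856842 + 0.01200976 + 0.02135068 + 0.09926816 + 0.03504931 = 0.22624633.
So 1/D = 4.419961, i.e. 4.4200 to 4 decimal places.

4.4200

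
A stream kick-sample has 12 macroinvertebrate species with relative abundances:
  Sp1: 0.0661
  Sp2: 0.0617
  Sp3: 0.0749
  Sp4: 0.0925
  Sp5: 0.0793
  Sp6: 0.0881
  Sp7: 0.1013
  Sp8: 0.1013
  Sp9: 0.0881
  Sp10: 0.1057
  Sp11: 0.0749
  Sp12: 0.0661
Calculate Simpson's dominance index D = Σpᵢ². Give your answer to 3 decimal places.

D = 0.0661² + 0.0617² + 0.0749² + 0.0925² + 0.0793² + 0.0881² + 0.1013² + 0.1013² + 0.0881² + 0.1057² + 0.0749² + 0.0661² = 0.00437 + 0.00381 + 0.00561 + 0.00856 + 0.00629 + 0.00776 + 0.01026 + 0.01026 + 0.00776 + 0.01117 + 0.00561 + 0.00437 = 0.08583 (working shown to 5 dp, full precision carried).
To 3 decimal places, D = 0.086.

0.086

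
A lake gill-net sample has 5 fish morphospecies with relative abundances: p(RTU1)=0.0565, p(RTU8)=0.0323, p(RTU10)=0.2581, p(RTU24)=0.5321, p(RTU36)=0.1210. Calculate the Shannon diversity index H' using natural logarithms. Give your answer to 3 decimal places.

1.214

Each pᵢ ln pᵢ term (working shown to 5 dp, full precision carried): 0.0565×(-2.87351)=-0.16235, 0.0323×(-3.43269)=-0.11088, 0.2581×(-1.35441)=-0.34957, 0.5321×(-0.63092)=-0.33571, 0.121×(-2.11196)=-0.25555.
Sum = -1.21406, so H' = 1.214.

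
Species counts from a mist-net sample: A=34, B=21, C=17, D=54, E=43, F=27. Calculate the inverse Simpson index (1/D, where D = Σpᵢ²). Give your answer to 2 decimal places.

Total N = 34+21+17+54+43+27 = 196, so the proportions are 0.173469, 0.107143, 0.086735, 0.27551, 0.219388, 0.137755 (working shown to 6 dp, full precision carried).
D = 0.173469² + 0.107143² + 0.086735² + 0.27551² + 0.219388² + 0.137755² = 0.030092 + 0.011480 + 0.007523 + 0.075906 + 0.048131 + 0.018976 = 0.192107.
So 1/D = 5.2054, i.e. 5.21 to 2 decimal places.

5.21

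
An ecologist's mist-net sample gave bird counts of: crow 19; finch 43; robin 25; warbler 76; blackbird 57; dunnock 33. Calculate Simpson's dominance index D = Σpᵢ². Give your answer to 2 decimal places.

0.20

Total N = 19+43+25+76+57+33 = 253, so the proportions are 0.0751, 0.17, 0.0988, 0.3004, 0.2253, 0.1304 (working shown to 4 dp, full precision carried).
D = 0.0751² + 0.17² + 0.0988² + 0.3004² + 0.2253² + 0.1304² = 0.0056 + 0.0289 + 0.0098 + 0.0902 + 0.0508 + 0.0170 = 0.2023.
To 2 decimal places, D = 0.20.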